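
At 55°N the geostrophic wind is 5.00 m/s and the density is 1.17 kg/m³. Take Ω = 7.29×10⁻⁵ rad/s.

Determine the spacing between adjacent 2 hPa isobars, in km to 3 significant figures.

286 km

Coriolis parameter at 55°N:
f = 2Ω sin φ = 2 × 7.29×10⁻⁵ × sin 55° = 1.19×10⁻⁴ s⁻¹
Geostrophic balance rearranged: |∂P/∂n| = f ρ V_g
|∂P/∂n| = 1.19×10⁻⁴ × 1.17 × 5.00 = 6.99×10⁻⁴ Pa/m
Isobar spacing: Δn = ΔP/|∂P/∂n| = 200 Pa / 6.99×10⁻⁴ Pa/m = 286254 m ≈ 286 km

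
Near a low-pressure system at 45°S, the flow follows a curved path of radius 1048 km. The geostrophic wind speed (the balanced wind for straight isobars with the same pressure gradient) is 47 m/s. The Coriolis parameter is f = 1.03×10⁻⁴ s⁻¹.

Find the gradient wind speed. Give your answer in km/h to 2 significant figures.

Around a low, centrifugal force acts outward with Coriolis, so pressure-gradient force balances both:
(1/ρ)|∂P/∂n| = fV + V²/R  →  V² + fR·V − fR·V_g = 0
With fR = 1.03×10⁻⁴ × 1048×10³ m = 108 m/s:
V = [−fR + √((fR)² + 4 fR V_g)]/2 = [−108 + √(108² + 4×108×47)]/2 = 35.4 m/s
Subgeostrophic (V < V_g = 47 m/s), as expected around a low.
Converting: 35.4 m/s × 3.6 = 130 km/h

130 km/h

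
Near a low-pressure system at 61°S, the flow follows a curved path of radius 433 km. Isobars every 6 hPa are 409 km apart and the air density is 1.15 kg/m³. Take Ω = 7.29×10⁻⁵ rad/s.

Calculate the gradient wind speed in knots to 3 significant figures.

Coriolis parameter at 61°S:
f = 2Ω sin φ = 2 × 7.29×10⁻⁵ × sin 61° = 1.28×10⁻⁴ s⁻¹
Pressure gradient: |∂P/∂n| = 600 Pa / 409000 m = 1.47×10⁻³ Pa/m
Geostrophic speed: V_g = |∂P/∂n|/(fρ) = 1.47×10⁻³/(1.28×10⁻⁴ × 1.15) = 10.0 m/s
Around a low, centrifugal force acts outward with Coriolis, so pressure-gradient force balances both:
(1/ρ)|∂P/∂n| = fV + V²/R  →  V² + fR·V − fR·V_g = 0
With fR = 1.28×10⁻⁴ × 433×10³ m = 55.2 m/s:
V = [−fR + √((fR)² + 4 fR V_g)]/2 = [−55.2 + √(55.2² + 4×55.2×10)]/2 = 8.65 m/s
Subgeostrophic (V < V_g = 10 m/s), as expected around a low.
Converting: 8.65 m/s × 1.944 = 16.8 knots

16.8 knots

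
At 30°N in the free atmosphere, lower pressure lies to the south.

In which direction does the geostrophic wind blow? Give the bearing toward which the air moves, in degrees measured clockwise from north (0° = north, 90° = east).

270°

The pressure-gradient force points toward the south (bearing 180°).
Geostrophic balance: in the Northern Hemisphere the Coriolis force deflects motion to the right, so the geostrophic wind blows 90° to the right of the pressure-gradient force (low pressure on the left).
Rotating 180° by 90° clockwise gives 270° — the wind blows toward the west.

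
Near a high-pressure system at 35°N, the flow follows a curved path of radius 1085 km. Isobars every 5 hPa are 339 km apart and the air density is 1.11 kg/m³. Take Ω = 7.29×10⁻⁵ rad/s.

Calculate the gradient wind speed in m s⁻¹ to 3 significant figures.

20.5 m s⁻¹

Coriolis parameter at 35°N:
f = 2Ω sin φ = 2 × 7.29×10⁻⁵ × sin 35° = 8.36×10⁻⁵ s⁻¹
Pressure gradient: |∂P/∂n| = 500 Pa / 339000 m = 1.47×10⁻³ Pa/m
Geostrophic speed: V_g = |∂P/∂n|/(fρ) = 1.47×10⁻³/(8.36×10⁻⁵ × 1.11) = 15.9 m/s
Around a high, pressure-gradient force acts outward with centrifugal, so Coriolis balances both:
fV = (1/ρ)|∂P/∂n| + V²/R  →  V² − fR·V + fR·V_g = 0
With fR = 8.36×10⁻⁵ × 1085×10³ m = 90.7 m/s:
V = [fR − √((fR)² − 4 fR V_g)]/2 = [90.7 − √(90.7² − 4×90.7×15.9)]/2 = 20.5 m/s
Supergeostrophic (V > V_g = 15.9 m/s), as expected around a high.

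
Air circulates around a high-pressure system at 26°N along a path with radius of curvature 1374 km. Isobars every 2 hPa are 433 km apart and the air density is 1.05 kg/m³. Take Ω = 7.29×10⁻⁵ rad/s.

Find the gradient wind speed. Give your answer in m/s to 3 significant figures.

7.53 m/s

Coriolis parameter at 26°N:
f = 2Ω sin φ = 2 × 7.29×10⁻⁵ × sin 26° = 6.39×10⁻⁵ s⁻¹
Pressure gradient: |∂P/∂n| = 200 Pa / 433000 m = 4.62×10⁻⁴ Pa/m
Geostrophic speed: V_g = |∂P/∂n|/(fρ) = 4.62×10⁻⁴/(6.39×10⁻⁵ × 1.05) = 6.88 m/s
Around a high, pressure-gradient force acts outward with centrifugal, so Coriolis balances both:
fV = (1/ρ)|∂P/∂n| + V²/R  →  V² − fR·V + fR·V_g = 0
With fR = 6.39×10⁻⁵ × 1374×10³ m = 87.8 m/s:
V = [fR − √((fR)² − 4 fR V_g)]/2 = [87.8 − √(87.8² − 4×87.8×6.88)]/2 = 7.53 m/s
Supergeostrophic (V > V_g = 6.88 m/s), as expected around a high.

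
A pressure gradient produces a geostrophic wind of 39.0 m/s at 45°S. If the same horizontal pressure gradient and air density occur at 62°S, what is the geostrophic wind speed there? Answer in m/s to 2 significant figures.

With the same pressure gradient and density, V_g ∝ 1/f ∝ 1/sin φ.
V₂ = V₁ · sin φ₁ / sin φ₂ = 39.0 × sin 45° / sin 62°
V₂ = 39.0 × 0.7071/0.8829 = 31 m/s

31 m/s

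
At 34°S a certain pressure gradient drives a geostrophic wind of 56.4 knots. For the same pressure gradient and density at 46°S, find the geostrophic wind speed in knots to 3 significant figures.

43.8 knots

With the same pressure gradient and density, V_g ∝ 1/f ∝ 1/sin φ.
V₂ = V₁ · sin φ₁ / sin φ₂ = 56.4 × sin 34° / sin 46°
V₂ = 56.4 × 0.5592/0.7193 = 43.8 knots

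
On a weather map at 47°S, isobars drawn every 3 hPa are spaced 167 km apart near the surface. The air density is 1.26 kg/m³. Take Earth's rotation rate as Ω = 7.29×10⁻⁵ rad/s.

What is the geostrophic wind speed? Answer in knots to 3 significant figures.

Coriolis parameter at 47°S:
f = 2Ω sin φ = 2 × 7.29×10⁻⁵ × sin 47° = 1.07×10⁻⁴ s⁻¹
Pressure gradient: |∂P/∂n| = 300 Pa / 167000 m = 1.80×10⁻³ Pa/m
Geostrophic balance (pressure-gradient force = Coriolis force):
V_g = (1/(fρ)) |∂P/∂n| = 1.80×10⁻³ / (1.07×10⁻⁴ × 1.26) = 13.4 m/s
Converting: 13.4 m/s × 1.944 = 26.0 knots

26.0 knots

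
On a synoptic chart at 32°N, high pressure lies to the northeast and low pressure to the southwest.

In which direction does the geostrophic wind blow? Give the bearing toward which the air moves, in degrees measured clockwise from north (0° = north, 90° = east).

315°

The pressure-gradient force points toward the southwest (bearing 225°).
Geostrophic balance: in the Northern Hemisphere the Coriolis force deflects motion to the right, so the geostrophic wind blows 90° to the right of the pressure-gradient force (low pressure on the left).
Rotating 225° by 90° clockwise gives 315° — the wind blows toward the northwest.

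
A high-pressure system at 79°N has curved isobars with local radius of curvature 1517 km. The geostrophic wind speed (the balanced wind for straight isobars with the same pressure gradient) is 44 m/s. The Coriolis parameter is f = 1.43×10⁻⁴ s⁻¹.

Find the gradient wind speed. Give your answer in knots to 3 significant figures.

Around a high, pressure-gradient force acts outward with centrifugal, so Coriolis balances both:
fV = (1/ρ)|∂P/∂n| + V²/R  →  V² − fR·V + fR·V_g = 0
With fR = 1.43×10⁻⁴ × 1517×10³ m = 217 m/s:
V = [fR − √((fR)² − 4 fR V_g)]/2 = [217 − √(217² − 4×217×44)]/2 = 61.4 m/s
Supergeostrophic (V > V_g = 44 m/s), as expected around a high.
Converting: 61.4 m/s × 1.944 = 119 knots

119 knots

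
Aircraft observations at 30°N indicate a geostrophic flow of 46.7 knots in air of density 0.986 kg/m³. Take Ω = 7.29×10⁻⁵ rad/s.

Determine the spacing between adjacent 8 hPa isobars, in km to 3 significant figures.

463 km

Coriolis parameter at 30°N:
f = 2Ω sin φ = 2 × 7.29×10⁻⁵ × sin 30° = 7.29×10⁻⁵ s⁻¹
Wind speed in SI: 46.7 knots = 24.0 m/s
Geostrophic balance rearranged: |∂P/∂n| = f ρ V_g
|∂P/∂n| = 7.29×10⁻⁵ × 0.986 × 24.0 = 1.73×10⁻³ Pa/m
Isobar spacing: Δn = ΔP/|∂P/∂n| = 800 Pa / 1.73×10⁻³ Pa/m = 463266 m ≈ 463 km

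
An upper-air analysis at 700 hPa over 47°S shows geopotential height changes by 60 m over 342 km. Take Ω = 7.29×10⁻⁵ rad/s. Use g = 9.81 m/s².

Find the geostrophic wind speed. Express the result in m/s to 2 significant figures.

Coriolis parameter at 47°S:
f = 2Ω sin φ = 2 × 7.29×10⁻⁵ × sin 47° = 1.07×10⁻⁴ s⁻¹
Height gradient: |∂Z/∂n| = 60 m / 342000 m = 1.75×10⁻⁴
On a pressure surface, geostrophic balance gives V_g = (g/f)|∂Z/∂n|:
V_g = 9.81 × 1.75×10⁻⁴ / 1.07×10⁻⁴ = 16.1 m/s

16 m/s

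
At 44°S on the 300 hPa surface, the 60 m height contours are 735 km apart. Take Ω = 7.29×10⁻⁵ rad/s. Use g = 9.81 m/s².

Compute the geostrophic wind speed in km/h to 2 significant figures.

Coriolis parameter at 44°S:
f = 2Ω sin φ = 2 × 7.29×10⁻⁵ × sin 44° = 1.01×10⁻⁴ s⁻¹
Height gradient: |∂Z/∂n| = 60 m / 735000 m = 8.16×10⁻⁵
On a pressure surface, geostrophic balance gives V_g = (g/f)|∂Z/∂n|:
V_g = 9.81 × 8.16×10⁻⁵ / 1.01×10⁻⁴ = 7.91 m/s
Converting: 7.91 m/s × 3.6 = 28 km/h

28 km/h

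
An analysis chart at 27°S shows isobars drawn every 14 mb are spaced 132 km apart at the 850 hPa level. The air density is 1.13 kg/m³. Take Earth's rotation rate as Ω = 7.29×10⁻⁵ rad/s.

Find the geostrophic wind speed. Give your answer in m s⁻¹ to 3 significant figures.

142 m s⁻¹

Coriolis parameter at 27°S:
f = 2Ω sin φ = 2 × 7.29×10⁻⁵ × sin 27° = 6.62×10⁻⁵ s⁻¹
Pressure gradient: |∂P/∂n| = 1400 Pa / 132000 m = 1.06×10⁻² Pa/m
Geostrophic balance (pressure-gradient force = Coriolis force):
V_g = (1/(fρ)) |∂P/∂n| = 1.06×10⁻² / (6.62×10⁻⁵ × 1.13) = 142 m/s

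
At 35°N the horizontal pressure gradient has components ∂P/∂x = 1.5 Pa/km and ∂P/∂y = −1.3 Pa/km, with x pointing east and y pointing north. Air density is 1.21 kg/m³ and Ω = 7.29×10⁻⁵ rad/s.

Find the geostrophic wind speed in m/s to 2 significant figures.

20 m/s

Coriolis parameter at 35°N:
f = 2Ω sin φ = 2 × 7.29×10⁻⁵ × sin 35° = 8.36×10⁻⁵ s⁻¹
Component geostrophic relations (x east, y north):
u_g = −(1/(fρ)) ∂P/∂y,  v_g = (1/(fρ)) ∂P/∂x
u_g = −(−1.3×10⁻³)/(8.36×10⁻⁵ × 1.21) = 12.8 m/s;  v_g = (1.5×10⁻³)/(8.36×10⁻⁵ × 1.21) = 14.8 m/s
|V_g| = √(u_g² + v_g²) = 19.6 m/s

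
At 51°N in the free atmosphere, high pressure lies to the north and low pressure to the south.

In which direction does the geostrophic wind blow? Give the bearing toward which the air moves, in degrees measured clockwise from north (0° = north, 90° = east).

The pressure-gradient force points toward the south (bearing 180°).
Geostrophic balance: in the Northern Hemisphere the Coriolis force deflects motion to the right, so the geostrophic wind blows 90° to the right of the pressure-gradient force (low pressure on the left).
Rotating 180° by 90° clockwise gives 270° — the wind blows toward the west.

270°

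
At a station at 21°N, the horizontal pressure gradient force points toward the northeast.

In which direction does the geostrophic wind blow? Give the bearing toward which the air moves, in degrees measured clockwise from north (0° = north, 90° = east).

The pressure-gradient force points toward the northeast (bearing 045°).
Geostrophic balance: in the Northern Hemisphere the Coriolis force deflects motion to the right, so the geostrophic wind blows 90° to the right of the pressure-gradient force (low pressure on the left).
Rotating 045° by 90° clockwise gives 135° — the wind blows toward the southeast.

135°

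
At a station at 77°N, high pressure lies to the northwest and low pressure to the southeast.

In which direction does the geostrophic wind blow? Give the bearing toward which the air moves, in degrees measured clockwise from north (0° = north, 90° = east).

225°

The pressure-gradient force points toward the southeast (bearing 135°).
Geostrophic balance: in the Northern Hemisphere the Coriolis force deflects motion to the right, so the geostrophic wind blows 90° to the right of the pressure-gradient force (low pressure on the left).
Rotating 135° by 90° clockwise gives 225° — the wind blows toward the southwest.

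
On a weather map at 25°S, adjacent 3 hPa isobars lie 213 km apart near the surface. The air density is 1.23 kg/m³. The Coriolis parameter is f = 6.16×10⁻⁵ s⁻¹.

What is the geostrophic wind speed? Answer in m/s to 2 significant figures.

Pressure gradient: |∂P/∂n| = 300 Pa / 213000 m = 1.41×10⁻³ Pa/m
Geostrophic balance (pressure-gradient force = Coriolis force):
V_g = (1/(fρ)) |∂P/∂n| = 1.41×10⁻³ / (6.16×10⁻⁵ × 1.23) = 18.6 m/s

19 m/s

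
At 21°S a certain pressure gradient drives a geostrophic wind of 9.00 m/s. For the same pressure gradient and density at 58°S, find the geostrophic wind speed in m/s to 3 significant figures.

With the same pressure gradient and density, V_g ∝ 1/f ∝ 1/sin φ.
V₂ = V₁ · sin φ₁ / sin φ₂ = 9.00 × sin 21° / sin 58°
V₂ = 9.00 × 0.3584/0.8480 = 3.80 m/s

3.80 m/s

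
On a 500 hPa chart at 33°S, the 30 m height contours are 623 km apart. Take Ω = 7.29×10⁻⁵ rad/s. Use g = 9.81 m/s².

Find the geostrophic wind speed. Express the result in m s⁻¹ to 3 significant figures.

Coriolis parameter at 33°S:
f = 2Ω sin φ = 2 × 7.29×10⁻⁵ × sin 33° = 7.94×10⁻⁵ s⁻¹
Height gradient: |∂Z/∂n| = 30 m / 623000 m = 4.82×10⁻⁵
On a pressure surface, geostrophic balance gives V_g = (g/f)|∂Z/∂n|:
V_g = 9.81 × 4.82×10⁻⁵ / 7.94×10⁻⁵ = 5.95 m/s

5.95 m s⁻¹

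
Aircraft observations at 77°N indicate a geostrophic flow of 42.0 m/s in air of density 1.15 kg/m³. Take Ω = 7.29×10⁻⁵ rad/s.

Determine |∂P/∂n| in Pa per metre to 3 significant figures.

6.86×10⁻³ Pa/m

Coriolis parameter at 77°N:
f = 2Ω sin φ = 2 × 7.29×10⁻⁵ × sin 77° = 1.42×10⁻⁴ s⁻¹
Geostrophic balance rearranged: |∂P/∂n| = f ρ V_g
|∂P/∂n| = 1.42×10⁻⁴ × 1.15 × 42.0 = 6.86×10⁻³ Pa/m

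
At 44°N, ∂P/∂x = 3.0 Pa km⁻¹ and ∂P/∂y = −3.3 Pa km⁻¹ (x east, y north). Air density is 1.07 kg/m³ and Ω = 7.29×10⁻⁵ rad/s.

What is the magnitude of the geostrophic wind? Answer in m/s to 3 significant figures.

41.2 m/s

Coriolis parameter at 44°N:
f = 2Ω sin φ = 2 × 7.29×10⁻⁵ × sin 44° = 1.01×10⁻⁴ s⁻¹
Component geostrophic relations (x east, y north):
u_g = −(1/(fρ)) ∂P/∂y,  v_g = (1/(fρ)) ∂P/∂x
u_g = −(−3.3×10⁻³)/(1.01×10⁻⁴ × 1.07) = 30.5 m/s;  v_g = (3.0×10⁻³)/(1.01×10⁻⁴ × 1.07) = 27.7 m/s
|V_g| = √(u_g² + v_g²) = 41.2 m/s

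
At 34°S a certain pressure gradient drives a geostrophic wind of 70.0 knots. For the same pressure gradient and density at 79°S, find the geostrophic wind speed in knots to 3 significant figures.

With the same pressure gradient and density, V_g ∝ 1/f ∝ 1/sin φ.
V₂ = V₁ · sin φ₁ / sin φ₂ = 70.0 × sin 34° / sin 79°
V₂ = 70.0 × 0.5592/0.9816 = 39.9 knots

39.9 knots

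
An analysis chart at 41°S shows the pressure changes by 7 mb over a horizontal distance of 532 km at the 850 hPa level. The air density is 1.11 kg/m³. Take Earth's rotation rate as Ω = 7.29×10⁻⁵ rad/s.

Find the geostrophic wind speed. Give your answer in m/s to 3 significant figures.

Coriolis parameter at 41°S:
f = 2Ω sin φ = 2 × 7.29×10⁻⁵ × sin 41° = 9.57×10⁻⁵ s⁻¹
Pressure gradient: |∂P/∂n| = 700 Pa / 532000 m = 1.32×10⁻³ Pa/m
Geostrophic balance (pressure-gradient force = Coriolis force):
V_g = (1/(fρ)) |∂P/∂n| = 1.32×10⁻³ / (9.57×10⁻⁵ × 1.11) = 12.4 m/s

12.4 m/s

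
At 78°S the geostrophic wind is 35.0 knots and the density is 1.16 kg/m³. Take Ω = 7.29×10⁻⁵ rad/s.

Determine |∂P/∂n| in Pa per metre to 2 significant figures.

Coriolis parameter at 78°S:
f = 2Ω sin φ = 2 × 7.29×10⁻⁵ × sin 78° = 1.43×10⁻⁴ s⁻¹
Wind speed in SI: 35.0 knots = 18.0 m/s
Geostrophic balance rearranged: |∂P/∂n| = f ρ V_g
|∂P/∂n| = 1.43×10⁻⁴ × 1.16 × 18.0 = 2.98×10⁻³ Pa/m

3.0×10⁻³ Pa/m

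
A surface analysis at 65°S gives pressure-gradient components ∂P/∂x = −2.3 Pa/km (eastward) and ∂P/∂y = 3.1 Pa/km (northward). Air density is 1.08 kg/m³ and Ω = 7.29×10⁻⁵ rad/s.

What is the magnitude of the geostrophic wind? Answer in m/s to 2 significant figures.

Coriolis parameter at 65°S:
f = 2Ω sin φ = 2 × 7.29×10⁻⁵ × sin 65° = 1.32×10⁻⁴ s⁻¹
In the Southern Hemisphere f is negative: f = −1.32×10⁻⁴ s⁻¹.
Component geostrophic relations (x east, y north):
u_g = −(1/(fρ)) ∂P/∂y,  v_g = (1/(fρ)) ∂P/∂x
u_g = −(3.1×10⁻³)/(−1.32×10⁻⁴ × 1.08) = 21.7 m/s;  v_g = (−2.3×10⁻³)/(−1.32×10⁻⁴ × 1.08) = 16.1 m/s
|V_g| = √(u_g² + v_g²) = 27.0 m/s

27 m/s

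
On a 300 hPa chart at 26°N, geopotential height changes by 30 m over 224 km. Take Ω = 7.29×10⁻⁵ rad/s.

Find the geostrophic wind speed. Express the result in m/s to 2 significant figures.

Coriolis parameter at 26°N:
f = 2Ω sin φ = 2 × 7.29×10⁻⁵ × sin 26° = 6.39×10⁻⁵ s⁻¹
Height gradient: |∂Z/∂n| = 30 m / 224000 m = 1.34×10⁻⁴
On a pressure surface, geostrophic balance gives V_g = (g/f)|∂Z/∂n|:
V_g = 9.81 × 1.34×10⁻⁴ / 6.39×10⁻⁵ = 20.6 m/s

21 m/s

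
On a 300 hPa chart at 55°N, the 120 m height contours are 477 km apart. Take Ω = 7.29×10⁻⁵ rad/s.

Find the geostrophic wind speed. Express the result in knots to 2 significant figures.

40 knots

Coriolis parameter at 55°N:
f = 2Ω sin φ = 2 × 7.29×10⁻⁵ × sin 55° = 1.19×10⁻⁴ s⁻¹
Height gradient: |∂Z/∂n| = 120 m / 477000 m = 2.52×10⁻⁴
On a pressure surface, geostrophic balance gives V_g = (g/f)|∂Z/∂n|:
V_g = 9.81 × 2.52×10⁻⁴ / 1.19×10⁻⁴ = 20.7 m/s
Converting: 20.7 m/s × 1.944 = 40 knots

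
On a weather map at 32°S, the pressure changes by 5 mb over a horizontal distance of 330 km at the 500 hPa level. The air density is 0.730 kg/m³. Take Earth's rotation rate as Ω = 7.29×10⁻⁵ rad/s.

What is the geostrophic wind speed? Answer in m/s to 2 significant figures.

27 m/s

Coriolis parameter at 32°S:
f = 2Ω sin φ = 2 × 7.29×10⁻⁵ × sin 32° = 7.73×10⁻⁵ s⁻¹
Pressure gradient: |∂P/∂n| = 500 Pa / 330000 m = 1.52×10⁻³ Pa/m
Geostrophic balance (pressure-gradient force = Coriolis force):
V_g = (1/(fρ)) |∂P/∂n| = 1.52×10⁻³ / (7.73×10⁻⁵ × 0.730) = 26.9 m/s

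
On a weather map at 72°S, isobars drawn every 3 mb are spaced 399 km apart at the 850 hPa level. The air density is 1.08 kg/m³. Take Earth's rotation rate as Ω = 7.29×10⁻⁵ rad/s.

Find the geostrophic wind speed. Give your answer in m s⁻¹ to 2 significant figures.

5.0 m s⁻¹

Coriolis parameter at 72°S:
f = 2Ω sin φ = 2 × 7.29×10⁻⁵ × sin 72° = 1.39×10⁻⁴ s⁻¹
Pressure gradient: |∂P/∂n| = 300 Pa / 399000 m = 7.52×10⁻⁴ Pa/m
Geostrophic balance (pressure-gradient force = Coriolis force):
V_g = (1/(fρ)) |∂P/∂n| = 7.52×10⁻⁴ / (1.39×10⁻⁴ × 1.08) = 5.02 m/s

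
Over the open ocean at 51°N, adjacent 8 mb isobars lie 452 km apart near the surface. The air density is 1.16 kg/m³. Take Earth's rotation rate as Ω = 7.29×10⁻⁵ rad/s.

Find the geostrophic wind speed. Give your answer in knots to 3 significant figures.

26.2 knots

Coriolis parameter at 51°N:
f = 2Ω sin φ = 2 × 7.29×10⁻⁵ × sin 51° = 1.13×10⁻⁴ s⁻¹
Pressure gradient: |∂P/∂n| = 800 Pa / 452000 m = 1.77×10⁻³ Pa/m
Geostrophic balance (pressure-gradient force = Coriolis force):
V_g = (1/(fρ)) |∂P/∂n| = 1.77×10⁻³ / (1.13×10⁻⁴ × 1.16) = 13.5 m/s
Converting: 13.5 m/s × 1.944 = 26.2 knots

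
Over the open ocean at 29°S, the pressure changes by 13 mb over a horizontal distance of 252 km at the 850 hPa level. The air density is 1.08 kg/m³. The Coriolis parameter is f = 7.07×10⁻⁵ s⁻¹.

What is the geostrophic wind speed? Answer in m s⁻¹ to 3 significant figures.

Pressure gradient: |∂P/∂n| = 1300 Pa / 252000 m = 5.16×10⁻³ Pa/m
Geostrophic balance (pressure-gradient force = Coriolis force):
V_g = (1/(fρ)) |∂P/∂n| = 5.16×10⁻³ / (7.07×10⁻⁵ × 1.08) = 67.6 m/s

67.6 m s⁻¹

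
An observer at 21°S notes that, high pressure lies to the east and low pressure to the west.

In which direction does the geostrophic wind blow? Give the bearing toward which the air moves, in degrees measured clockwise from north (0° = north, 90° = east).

The pressure-gradient force points toward the west (bearing 270°).
Geostrophic balance: in the Southern Hemisphere the Coriolis force deflects motion to the left, so the geostrophic wind blows 90° to the left of the pressure-gradient force (low pressure on the right).
Rotating 270° by 90° counterclockwise gives 180° — the wind blows toward the south.

180°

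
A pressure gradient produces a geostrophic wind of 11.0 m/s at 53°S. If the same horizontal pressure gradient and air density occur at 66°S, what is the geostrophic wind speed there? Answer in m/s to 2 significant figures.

With the same pressure gradient and density, V_g ∝ 1/f ∝ 1/sin φ.
V₂ = V₁ · sin φ₁ / sin φ₂ = 11.0 × sin 53° / sin 66°
V₂ = 11.0 × 0.7986/0.9135 = 9.6 m/s

9.6 m/s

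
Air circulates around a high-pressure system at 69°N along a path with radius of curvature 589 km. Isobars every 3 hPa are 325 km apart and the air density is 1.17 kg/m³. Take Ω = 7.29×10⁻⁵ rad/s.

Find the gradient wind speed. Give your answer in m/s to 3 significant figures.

Coriolis parameter at 69°N:
f = 2Ω sin φ = 2 × 7.29×10⁻⁵ × sin 69° = 1.36×10⁻⁴ s⁻¹
Pressure gradient: |∂P/∂n| = 300 Pa / 325000 m = 9.23×10⁻⁴ Pa/m
Geostrophic speed: V_g = |∂P/∂n|/(fρ) = 9.23×10⁻⁴/(1.36×10⁻⁴ × 1.17) = 5.80 m/s
Around a high, pressure-gradient force acts outward with centrifugal, so Coriolis balances both:
fV = (1/ρ)|∂P/∂n| + V²/R  →  V² − fR·V + fR·V_g = 0
With fR = 1.36×10⁻⁴ × 589×10³ m = 80.2 m/s:
V = [fR − √((fR)² − 4 fR V_g)]/2 = [80.2 − √(80.2² − 4×80.2×5.8)]/2 = 6.29 m/s
Supergeostrophic (V > V_g = 5.8 m/s), as expected around a high.

6.29 m/s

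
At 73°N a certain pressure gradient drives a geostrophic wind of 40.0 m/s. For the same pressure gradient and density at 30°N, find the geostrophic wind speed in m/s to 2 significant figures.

With the same pressure gradient and density, V_g ∝ 1/f ∝ 1/sin φ.
V₂ = V₁ · sin φ₁ / sin φ₂ = 40.0 × sin 73° / sin 30°
V₂ = 40.0 × 0.9563/0.5000 = 77 m/s

77 m/s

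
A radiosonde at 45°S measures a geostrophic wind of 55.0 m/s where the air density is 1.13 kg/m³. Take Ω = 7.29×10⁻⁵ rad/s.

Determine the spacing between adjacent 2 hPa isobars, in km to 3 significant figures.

Coriolis parameter at 45°S:
f = 2Ω sin φ = 2 × 7.29×10⁻⁵ × sin 45° = 1.03×10⁻⁴ s⁻¹
Geostrophic balance rearranged: |∂P/∂n| = f ρ V_g
|∂P/∂n| = 1.03×10⁻⁴ × 1.13 × 55.0 = 6.41×10⁻³ Pa/m
Isobar spacing: Δn = ΔP/|∂P/∂n| = 200 Pa / 6.41×10⁻³ Pa/m = 31214 m ≈ 31.2 km

31.2 km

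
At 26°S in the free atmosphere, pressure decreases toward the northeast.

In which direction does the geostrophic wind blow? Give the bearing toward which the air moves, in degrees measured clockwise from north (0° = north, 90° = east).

315°

The pressure-gradient force points toward the northeast (bearing 045°).
Geostrophic balance: in the Southern Hemisphere the Coriolis force deflects motion to the left, so the geostrophic wind blows 90° to the left of the pressure-gradient force (low pressure on the right).
Rotating 045° by 90° counterclockwise gives 315° — the wind blows toward the northwest.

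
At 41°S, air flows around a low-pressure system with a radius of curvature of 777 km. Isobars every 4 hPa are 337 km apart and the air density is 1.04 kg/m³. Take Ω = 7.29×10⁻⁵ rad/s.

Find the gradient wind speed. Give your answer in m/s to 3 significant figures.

10.5 m/s

Coriolis parameter at 41°S:
f = 2Ω sin φ = 2 × 7.29×10⁻⁵ × sin 41° = 9.57×10⁻⁵ s⁻¹
Pressure gradient: |∂P/∂n| = 400 Pa / 337000 m = 1.19×10⁻³ Pa/m
Geostrophic speed: V_g = |∂P/∂n|/(fρ) = 1.19×10⁻³/(9.57×10⁻⁵ × 1.04) = 11.9 m/s
Around a low, centrifugal force acts outward with Coriolis, so pressure-gradient force balances both:
(1/ρ)|∂P/∂n| = fV + V²/R  →  V² + fR·V − fR·V_g = 0
With fR = 9.57×10⁻⁵ × 777×10³ m = 74.3 m/s:
V = [−fR + √((fR)² + 4 fR V_g)]/2 = [−74.3 + √(74.3² + 4×74.3×11.9)]/2 = 10.5 m/s
Subgeostrophic (V < V_g = 11.9 m/s), as expected around a low.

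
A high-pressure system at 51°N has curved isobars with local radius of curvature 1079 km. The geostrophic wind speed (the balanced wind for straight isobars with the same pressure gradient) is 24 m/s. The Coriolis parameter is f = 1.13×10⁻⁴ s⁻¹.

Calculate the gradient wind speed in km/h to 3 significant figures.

Around a high, pressure-gradient force acts outward with centrifugal, so Coriolis balances both:
fV = (1/ρ)|∂P/∂n| + V²/R  →  V² − fR·V + fR·V_g = 0
With fR = 1.13×10⁻⁴ × 1079×10³ m = 122 m/s:
V = [fR − √((fR)² − 4 fR V_g)]/2 = [122 − √(122² − 4×122×24)]/2 = 32.9 m/s
Supergeostrophic (V > V_g = 24 m/s), as expected around a high.
Converting: 32.9 m/s × 3.6 = 118 km/h

118 km/h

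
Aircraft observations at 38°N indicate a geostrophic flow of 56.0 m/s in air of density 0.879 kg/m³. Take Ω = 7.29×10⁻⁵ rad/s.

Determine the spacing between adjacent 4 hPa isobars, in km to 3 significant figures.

90.5 km

Coriolis parameter at 38°N:
f = 2Ω sin φ = 2 × 7.29×10⁻⁵ × sin 38° = 8.98×10⁻⁵ s⁻¹
Geostrophic balance rearranged: |∂P/∂n| = f ρ V_g
|∂P/∂n| = 8.98×10⁻⁵ × 0.879 × 56.0 = 4.42×10⁻³ Pa/m
Isobar spacing: Δn = ΔP/|∂P/∂n| = 400 Pa / 4.42×10⁻³ Pa/m = 90528 m ≈ 90.5 km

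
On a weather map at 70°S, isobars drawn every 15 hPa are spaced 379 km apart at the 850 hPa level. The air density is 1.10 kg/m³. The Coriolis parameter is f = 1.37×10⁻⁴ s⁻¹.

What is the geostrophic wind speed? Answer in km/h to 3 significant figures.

Pressure gradient: |∂P/∂n| = 1500 Pa / 379000 m = 3.96×10⁻³ Pa/m
Geostrophic balance (pressure-gradient force = Coriolis force):
V_g = (1/(fρ)) |∂P/∂n| = 3.96×10⁻³ / (1.37×10⁻⁴ × 1.10) = 26.3 m/s
Converting: 26.3 m/s × 3.6 = 94.5 km/h

94.5 km/h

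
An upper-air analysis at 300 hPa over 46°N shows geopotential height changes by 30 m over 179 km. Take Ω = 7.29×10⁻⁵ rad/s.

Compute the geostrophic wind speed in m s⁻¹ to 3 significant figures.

Coriolis parameter at 46°N:
f = 2Ω sin φ = 2 × 7.29×10⁻⁵ × sin 46° = 1.05×10⁻⁴ s⁻¹
Height gradient: |∂Z/∂n| = 30 m / 179000 m = 1.68×10⁻⁴
On a pressure surface, geostrophic balance gives V_g = (g/f)|∂Z/∂n|:
V_g = 9.81 × 1.68×10⁻⁴ / 1.05×10⁻⁴ = 15.7 m/s

15.7 m s⁻¹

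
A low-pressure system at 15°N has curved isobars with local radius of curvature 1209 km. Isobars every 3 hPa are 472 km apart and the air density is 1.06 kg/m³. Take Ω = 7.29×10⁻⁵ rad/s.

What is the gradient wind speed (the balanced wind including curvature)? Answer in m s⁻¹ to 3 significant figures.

12.5 m s⁻¹

Coriolis parameter at 15°N:
f = 2Ω sin φ = 2 × 7.29×10⁻⁵ × sin 15° = 3.77×10⁻⁵ s⁻¹
Pressure gradient: |∂P/∂n| = 300 Pa / 472000 m = 6.36×10⁻⁴ Pa/m
Geostrophic speed: V_g = |∂P/∂n|/(fρ) = 6.36×10⁻⁴/(3.77×10⁻⁵ × 1.06) = 15.9 m/s
Around a low, centrifugal force acts outward with Coriolis, so pressure-gradient force balances both:
(1/ρ)|∂P/∂n| = fV + V²/R  →  V² + fR·V − fR·V_g = 0
With fR = 3.77×10⁻⁵ × 1209×10³ m = 45.6 m/s:
V = [−fR + √((fR)² + 4 fR V_g)]/2 = [−45.6 + √(45.6² + 4×45.6×15.9)]/2 = 12.5 m/s
Subgeostrophic (V < V_g = 15.9 m/s), as expected around a low.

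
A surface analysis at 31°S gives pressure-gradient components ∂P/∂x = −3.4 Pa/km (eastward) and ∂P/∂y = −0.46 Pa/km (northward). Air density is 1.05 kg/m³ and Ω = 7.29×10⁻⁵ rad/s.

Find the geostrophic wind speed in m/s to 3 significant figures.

43.5 m/s

Coriolis parameter at 31°S:
f = 2Ω sin φ = 2 × 7.29×10⁻⁵ × sin 31° = 7.51×10⁻⁵ s⁻¹
In the Southern Hemisphere f is negative: f = −7.51×10⁻⁵ s⁻¹.
Component geostrophic relations (x east, y north):
u_g = −(1/(fρ)) ∂P/∂y,  v_g = (1/(fρ)) ∂P/∂x
u_g = −(−0.46×10⁻³)/(−7.51×10⁻⁵ × 1.05) = −5.83 m/s;  v_g = (−3.4×10⁻³)/(−7.51×10⁻⁵ × 1.05) = 43.1 m/s
|V_g| = √(u_g² + v_g²) = 43.5 m/s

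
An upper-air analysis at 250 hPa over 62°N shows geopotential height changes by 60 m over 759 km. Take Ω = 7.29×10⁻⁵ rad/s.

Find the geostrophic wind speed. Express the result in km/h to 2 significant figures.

Coriolis parameter at 62°N:
f = 2Ω sin φ = 2 × 7.29×10⁻⁵ × sin 62° = 1.29×10⁻⁴ s⁻¹
Height gradient: |∂Z/∂n| = 60 m / 759000 m = 7.91×10⁻⁵
On a pressure surface, geostrophic balance gives V_g = (g/f)|∂Z/∂n|:
V_g = 9.81 × 7.91×10⁻⁵ / 1.29×10⁻⁴ = 6.02 m/s
Converting: 6.02 m/s × 3.6 = 22 km/h

22 km/h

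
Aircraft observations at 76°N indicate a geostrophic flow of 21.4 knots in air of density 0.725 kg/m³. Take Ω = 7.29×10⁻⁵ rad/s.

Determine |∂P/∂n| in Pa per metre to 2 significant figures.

1.1×10⁻³ Pa/m

Coriolis parameter at 76°N:
f = 2Ω sin φ = 2 × 7.29×10⁻⁵ × sin 76° = 1.41×10⁻⁴ s⁻¹
Wind speed in SI: 21.4 knots = 11.0 m/s
Geostrophic balance rearranged: |∂P/∂n| = f ρ V_g
|∂P/∂n| = 1.41×10⁻⁴ × 0.725 × 11.0 = 1.13×10⁻³ Pa/m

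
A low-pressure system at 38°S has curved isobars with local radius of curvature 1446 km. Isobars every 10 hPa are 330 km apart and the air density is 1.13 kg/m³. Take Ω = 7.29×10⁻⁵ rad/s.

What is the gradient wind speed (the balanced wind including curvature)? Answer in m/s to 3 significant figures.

Coriolis parameter at 38°S:
f = 2Ω sin φ = 2 × 7.29×10⁻⁵ × sin 38° = 8.98×10⁻⁵ s⁻¹
Pressure gradient: |∂P/∂n| = 1000 Pa / 330000 m = 3.03×10⁻³ Pa/m
Geostrophic speed: V_g = |∂P/∂n|/(fρ) = 3.03×10⁻³/(8.98×10⁻⁵ × 1.13) = 29.9 m/s
Around a low, centrifugal force acts outward with Coriolis, so pressure-gradient force balances both:
(1/ρ)|∂P/∂n| = fV + V²/R  →  V² + fR·V − fR·V_g = 0
With fR = 8.98×10⁻⁵ × 1446×10³ m = 130 m/s:
V = [−fR + √((fR)² + 4 fR V_g)]/2 = [−130 + √(130² + 4×130×29.9)]/2 = 25 m/s
Subgeostrophic (V < V_g = 29.9 m/s), as expected around a low.

25.0 m/s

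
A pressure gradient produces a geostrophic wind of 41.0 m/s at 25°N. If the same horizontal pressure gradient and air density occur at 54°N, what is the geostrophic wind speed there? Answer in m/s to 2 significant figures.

21 m/s

With the same pressure gradient and density, V_g ∝ 1/f ∝ 1/sin φ.
V₂ = V₁ · sin φ₁ / sin φ₂ = 41.0 × sin 25° / sin 54°
V₂ = 41.0 × 0.4226/0.8090 = 21 m/s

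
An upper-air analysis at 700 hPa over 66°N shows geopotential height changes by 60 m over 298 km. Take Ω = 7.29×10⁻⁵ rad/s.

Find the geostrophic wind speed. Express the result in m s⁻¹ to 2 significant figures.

Coriolis parameter at 66°N:
f = 2Ω sin φ = 2 × 7.29×10⁻⁵ × sin 66° = 1.33×10⁻⁴ s⁻¹
Height gradient: |∂Z/∂n| = 60 m / 298000 m = 2.01×10⁻⁴
On a pressure surface, geostrophic balance gives V_g = (g/f)|∂Z/∂n|:
V_g = 9.81 × 2.01×10⁻⁴ / 1.33×10⁻⁴ = 14.8 m/s

15 m s⁻¹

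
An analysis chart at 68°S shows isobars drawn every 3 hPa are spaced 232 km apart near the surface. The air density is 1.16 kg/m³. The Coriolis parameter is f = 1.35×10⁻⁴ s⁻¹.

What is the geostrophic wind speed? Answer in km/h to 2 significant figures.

Pressure gradient: |∂P/∂n| = 300 Pa / 232000 m = 1.29×10⁻³ Pa/m
Geostrophic balance (pressure-gradient force = Coriolis force):
V_g = (1/(fρ)) |∂P/∂n| = 1.29×10⁻³ / (1.35×10⁻⁴ × 1.16) = 8.26 m/s
Converting: 8.26 m/s × 3.6 = 30 km/h

30 km/h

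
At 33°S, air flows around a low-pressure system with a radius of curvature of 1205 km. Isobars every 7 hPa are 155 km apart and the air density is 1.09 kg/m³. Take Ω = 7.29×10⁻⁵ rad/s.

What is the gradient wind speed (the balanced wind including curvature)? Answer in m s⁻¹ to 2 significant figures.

37 m s⁻¹

Coriolis parameter at 33°S:
f = 2Ω sin φ = 2 × 7.29×10⁻⁵ × sin 33° = 7.94×10⁻⁵ s⁻¹
Pressure gradient: |∂P/∂n| = 700 Pa / 155000 m = 4.52×10⁻³ Pa/m
Geostrophic speed: V_g = |∂P/∂n|/(fρ) = 4.52×10⁻³/(7.94×10⁻⁵ × 1.09) = 52.2 m/s
Around a low, centrifugal force acts outward with Coriolis, so pressure-gradient force balances both:
(1/ρ)|∂P/∂n| = fV + V²/R  →  V² + fR·V − fR·V_g = 0
With fR = 7.94×10⁻⁵ × 1205×10³ m = 95.7 m/s:
V = [−fR + √((fR)² + 4 fR V_g)]/2 = [−95.7 + √(95.7² + 4×95.7×52.2)]/2 = 37.5 m/s
Subgeostrophic (V < V_g = 52.2 m/s), as expected around a low.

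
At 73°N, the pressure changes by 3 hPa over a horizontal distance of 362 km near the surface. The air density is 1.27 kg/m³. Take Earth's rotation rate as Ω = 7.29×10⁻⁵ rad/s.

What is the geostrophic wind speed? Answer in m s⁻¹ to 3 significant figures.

4.68 m s⁻¹

Coriolis parameter at 73°N:
f = 2Ω sin φ = 2 × 7.29×10⁻⁵ × sin 73° = 1.39×10⁻⁴ s⁻¹
Pressure gradient: |∂P/∂n| = 300 Pa / 362000 m = 8.29×10⁻⁴ Pa/m
Geostrophic balance (pressure-gradient force = Coriolis force):
V_g = (1/(fρ)) |∂P/∂n| = 8.29×10⁻⁴ / (1.39×10⁻⁴ × 1.27) = 4.68 m/s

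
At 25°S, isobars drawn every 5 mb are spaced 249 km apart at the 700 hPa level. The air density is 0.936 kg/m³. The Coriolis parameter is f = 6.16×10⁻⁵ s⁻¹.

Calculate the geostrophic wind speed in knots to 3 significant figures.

67.7 knots

Pressure gradient: |∂P/∂n| = 500 Pa / 249000 m = 2.01×10⁻³ Pa/m
Geostrophic balance (pressure-gradient force = Coriolis force):
V_g = (1/(fρ)) |∂P/∂n| = 2.01×10⁻³ / (6.16×10⁻⁵ × 0.936) = 34.8 m/s
Converting: 34.8 m/s × 1.944 = 67.7 knots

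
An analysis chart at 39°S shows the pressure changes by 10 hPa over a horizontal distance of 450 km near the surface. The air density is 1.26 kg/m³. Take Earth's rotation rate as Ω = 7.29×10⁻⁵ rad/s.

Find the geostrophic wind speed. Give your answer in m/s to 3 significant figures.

Coriolis parameter at 39°S:
f = 2Ω sin φ = 2 × 7.29×10⁻⁵ × sin 39° = 9.18×10⁻⁵ s⁻¹
Pressure gradient: |∂P/∂n| = 1000 Pa / 450000 m = 2.22×10⁻³ Pa/m
Geostrophic balance (pressure-gradient force = Coriolis force):
V_g = (1/(fρ)) |∂P/∂n| = 2.22×10⁻³ / (9.18×10⁻⁵ × 1.26) = 19.2 m/s

19.2 m/s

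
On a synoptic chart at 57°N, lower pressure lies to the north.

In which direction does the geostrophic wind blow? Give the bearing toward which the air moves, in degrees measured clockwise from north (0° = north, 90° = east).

The pressure-gradient force points toward the north (bearing 000°).
Geostrophic balance: in the Northern Hemisphere the Coriolis force deflects motion to the right, so the geostrophic wind blows 90° to the right of the pressure-gradient force (low pressure on the left).
Rotating 000° by 90° clockwise gives 090° — the wind blows toward the east.

090°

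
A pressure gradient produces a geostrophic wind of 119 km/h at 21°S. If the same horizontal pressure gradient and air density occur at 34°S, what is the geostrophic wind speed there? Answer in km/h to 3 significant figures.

With the same pressure gradient and density, V_g ∝ 1/f ∝ 1/sin φ.
V₂ = V₁ · sin φ₁ / sin φ₂ = 119 × sin 21° / sin 34°
V₂ = 119 × 0.3584/0.5592 = 76.3 km/h

76.3 km/h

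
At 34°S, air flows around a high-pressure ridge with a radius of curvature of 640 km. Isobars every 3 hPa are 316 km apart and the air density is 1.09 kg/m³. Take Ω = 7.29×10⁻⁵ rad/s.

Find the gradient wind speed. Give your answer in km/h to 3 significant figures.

Coriolis parameter at 34°S:
f = 2Ω sin φ = 2 × 7.29×10⁻⁵ × sin 34° = 8.15×10⁻⁵ s⁻¹
Pressure gradient: |∂P/∂n| = 300 Pa / 316000 m = 9.49×10⁻⁴ Pa/m
Geostrophic speed: V_g = |∂P/∂n|/(fρ) = 9.49×10⁻⁴/(8.15×10⁻⁵ × 1.09) = 10.7 m/s
Around a high, pressure-gradient force acts outward with centrifugal, so Coriolis balances both:
fV = (1/ρ)|∂P/∂n| + V²/R  →  V² − fR·V + fR·V_g = 0
With fR = 8.15×10⁻⁵ × 640×10³ m = 52.2 m/s:
V = [fR − √((fR)² − 4 fR V_g)]/2 = [52.2 − √(52.2² − 4×52.2×10.7)]/2 = 15 m/s
Supergeostrophic (V > V_g = 10.7 m/s), as expected around a high.
Converting: 15 m/s × 3.6 = 54.0 km/h

54.0 km/h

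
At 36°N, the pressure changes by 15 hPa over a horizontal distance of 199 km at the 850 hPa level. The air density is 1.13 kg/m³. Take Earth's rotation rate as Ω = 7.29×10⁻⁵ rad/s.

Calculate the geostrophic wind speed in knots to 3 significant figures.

Coriolis parameter at 36°N:
f = 2Ω sin φ = 2 × 7.29×10⁻⁵ × sin 36° = 8.57×10⁻⁵ s⁻¹
Pressure gradient: |∂P/∂n| = 1500 Pa / 199000 m = 7.54×10⁻³ Pa/m
Geostrophic balance (pressure-gradient force = Coriolis force):
V_g = (1/(fρ)) |∂P/∂n| = 7.54×10⁻³ / (8.57×10⁻⁵ × 1.13) = 77.8 m/s
Converting: 77.8 m/s × 1.944 = 151 knots

151 knots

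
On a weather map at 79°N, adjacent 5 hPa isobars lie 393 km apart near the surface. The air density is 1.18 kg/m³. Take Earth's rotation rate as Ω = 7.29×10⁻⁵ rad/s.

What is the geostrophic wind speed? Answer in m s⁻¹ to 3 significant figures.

Coriolis parameter at 79°N:
f = 2Ω sin φ = 2 × 7.29×10⁻⁵ × sin 79° = 1.43×10⁻⁴ s⁻¹
Pressure gradient: |∂P/∂n| = 500 Pa / 393000 m = 1.27×10⁻³ Pa/m
Geostrophic balance (pressure-gradient force = Coriolis force):
V_g = (1/(fρ)) |∂P/∂n| = 1.27×10⁻³ / (1.43×10⁻⁴ × 1.18) = 7.53 m/s

7.53 m s⁻¹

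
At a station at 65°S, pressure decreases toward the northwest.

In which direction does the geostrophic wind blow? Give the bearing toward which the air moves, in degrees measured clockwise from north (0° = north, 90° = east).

The pressure-gradient force points toward the northwest (bearing 315°).
Geostrophic balance: in the Southern Hemisphere the Coriolis force deflects motion to the left, so the geostrophic wind blows 90° to the left of the pressure-gradient force (low pressure on the right).
Rotating 315° by 90° counterclockwise gives 225° — the wind blows toward the southwest.

225°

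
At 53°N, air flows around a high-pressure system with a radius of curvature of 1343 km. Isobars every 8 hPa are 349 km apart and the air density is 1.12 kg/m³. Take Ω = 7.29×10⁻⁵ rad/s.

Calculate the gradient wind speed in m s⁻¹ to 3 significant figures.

Coriolis parameter at 53°N:
f = 2Ω sin φ = 2 × 7.29×10⁻⁵ × sin 53° = 1.16×10⁻⁴ s⁻¹
Pressure gradient: |∂P/∂n| = 800 Pa / 349000 m = 2.29×10⁻³ Pa/m
Geostrophic speed: V_g = |∂P/∂n|/(fρ) = 2.29×10⁻³/(1.16×10⁻⁴ × 1.12) = 17.6 m/s
Around a high, pressure-gradient force acts outward with centrifugal, so Coriolis balances both:
fV = (1/ρ)|∂P/∂n| + V²/R  →  V² − fR·V + fR·V_g = 0
With fR = 1.16×10⁻⁴ × 1343×10³ m = 156 m/s:
V = [fR − √((fR)² − 4 fR V_g)]/2 = [156 − √(156² − 4×156×17.6)]/2 = 20.2 m/s
Supergeostrophic (V > V_g = 17.6 m/s), as expected around a high.

20.2 m s⁻¹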